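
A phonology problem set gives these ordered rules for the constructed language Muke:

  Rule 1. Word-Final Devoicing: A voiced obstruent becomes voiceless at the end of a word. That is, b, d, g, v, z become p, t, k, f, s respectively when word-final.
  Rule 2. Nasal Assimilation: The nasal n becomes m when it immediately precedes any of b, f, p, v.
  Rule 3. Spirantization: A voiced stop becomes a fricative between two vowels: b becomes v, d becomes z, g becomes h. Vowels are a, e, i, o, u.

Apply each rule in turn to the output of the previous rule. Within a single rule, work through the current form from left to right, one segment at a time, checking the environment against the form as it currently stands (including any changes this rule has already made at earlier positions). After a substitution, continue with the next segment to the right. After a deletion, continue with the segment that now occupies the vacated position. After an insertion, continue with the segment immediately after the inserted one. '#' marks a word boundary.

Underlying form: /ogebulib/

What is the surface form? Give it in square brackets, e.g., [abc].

[ohevulip]

Rule 1 Word-Final Devoicing: [ogebulib] → [ogebulip]
Rule 2 Nasal Assimilation: no change — [ogebulip]
Rule 3 Spirantization: [ogebulip] → [ohevulip]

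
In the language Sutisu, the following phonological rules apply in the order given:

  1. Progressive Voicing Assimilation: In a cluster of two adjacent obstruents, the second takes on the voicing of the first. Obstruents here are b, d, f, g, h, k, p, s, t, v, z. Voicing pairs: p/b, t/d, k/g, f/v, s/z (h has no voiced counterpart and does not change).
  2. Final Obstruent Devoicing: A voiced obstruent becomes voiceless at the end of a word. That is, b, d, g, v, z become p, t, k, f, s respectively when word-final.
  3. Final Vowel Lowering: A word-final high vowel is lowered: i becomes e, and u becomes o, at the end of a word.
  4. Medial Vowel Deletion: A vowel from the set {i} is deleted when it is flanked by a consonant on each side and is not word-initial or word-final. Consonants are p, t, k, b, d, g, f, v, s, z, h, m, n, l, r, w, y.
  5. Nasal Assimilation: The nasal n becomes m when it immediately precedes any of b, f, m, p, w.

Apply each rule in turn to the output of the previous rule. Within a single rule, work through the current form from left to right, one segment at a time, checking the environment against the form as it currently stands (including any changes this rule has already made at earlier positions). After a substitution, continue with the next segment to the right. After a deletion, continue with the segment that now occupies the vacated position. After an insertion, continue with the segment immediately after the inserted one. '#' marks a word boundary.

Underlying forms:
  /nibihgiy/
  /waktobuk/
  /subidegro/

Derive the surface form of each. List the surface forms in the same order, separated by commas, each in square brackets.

/nibihgiy/:
  1 Progressive Voicing Assimilation: [nibihgiy] → [nibihkiy]
  2 Final Obstruent Devoicing: no change — [nibihkiy]
  3 Final Vowel Lowering: no change — [nibihkiy]
  4 Medial Vowel Deletion: [nibihkiy] → [nbhky]
  5 Nasal Assimilation: [nbhky] → [mbhky]
/waktobuk/:
  1 Progressive Voicing Assimilation: no change — [waktobuk]
  2 Final Obstruent Devoicing: no change — [waktobuk]
  3 Final Vowel Lowering: no change — [waktobuk]
  4 Medial Vowel Deletion: no change — [waktobuk]
  5 Nasal Assimilation: no change — [waktobuk]
/subidegro/:
  1 Progressive Voicing Assimilation: no change — [subidegro]
  2 Final Obstruent Devoicing: no change — [subidegro]
  3 Final Vowel Lowering: no change — [subidegro]
  4 Medial Vowel Deletion: [subidegro] → [subdegro]
  5 Nasal Assimilation: no change — [subdegro]

[mbhky], [waktobuk], [subdegro]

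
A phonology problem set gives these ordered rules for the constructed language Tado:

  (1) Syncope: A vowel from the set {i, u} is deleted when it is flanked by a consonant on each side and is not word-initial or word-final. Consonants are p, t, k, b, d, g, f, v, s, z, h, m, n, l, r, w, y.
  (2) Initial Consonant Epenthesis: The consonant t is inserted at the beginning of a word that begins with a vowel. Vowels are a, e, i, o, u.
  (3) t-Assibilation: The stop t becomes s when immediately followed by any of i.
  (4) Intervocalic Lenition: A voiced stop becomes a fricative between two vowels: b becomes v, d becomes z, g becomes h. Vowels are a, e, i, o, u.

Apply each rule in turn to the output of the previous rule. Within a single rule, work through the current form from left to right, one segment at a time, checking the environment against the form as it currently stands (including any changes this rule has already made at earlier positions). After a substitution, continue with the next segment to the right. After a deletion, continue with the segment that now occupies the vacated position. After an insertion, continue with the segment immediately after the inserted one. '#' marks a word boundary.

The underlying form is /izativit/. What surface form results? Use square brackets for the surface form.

[sizatvt]

(1) Syncope: [izativit] → [izatvt]
(2) Initial Consonant Epenthesis: [izatvt] → [tizatvt]
(3) t-Assibilation: [tizatvt] → [sizatvt]
(4) Intervocalic Lenition: no change — [sizatvt]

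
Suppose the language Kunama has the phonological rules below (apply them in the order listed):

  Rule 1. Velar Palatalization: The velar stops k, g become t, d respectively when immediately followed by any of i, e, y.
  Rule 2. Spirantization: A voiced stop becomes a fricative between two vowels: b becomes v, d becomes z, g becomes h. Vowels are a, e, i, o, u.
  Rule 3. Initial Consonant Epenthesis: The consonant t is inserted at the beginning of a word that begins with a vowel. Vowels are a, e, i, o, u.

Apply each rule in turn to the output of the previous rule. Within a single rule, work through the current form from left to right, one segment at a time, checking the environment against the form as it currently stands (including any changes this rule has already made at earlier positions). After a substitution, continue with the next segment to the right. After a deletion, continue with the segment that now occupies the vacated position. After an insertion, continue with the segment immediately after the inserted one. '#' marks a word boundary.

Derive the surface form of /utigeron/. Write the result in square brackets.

[tutizeron]

Rule 1 Velar Palatalization: [utigeron] → [utideron]
Rule 2 Spirantization: [utideron] → [utizeron]
Rule 3 Initial Consonant Epenthesis: [utizeron] → [tutizeron]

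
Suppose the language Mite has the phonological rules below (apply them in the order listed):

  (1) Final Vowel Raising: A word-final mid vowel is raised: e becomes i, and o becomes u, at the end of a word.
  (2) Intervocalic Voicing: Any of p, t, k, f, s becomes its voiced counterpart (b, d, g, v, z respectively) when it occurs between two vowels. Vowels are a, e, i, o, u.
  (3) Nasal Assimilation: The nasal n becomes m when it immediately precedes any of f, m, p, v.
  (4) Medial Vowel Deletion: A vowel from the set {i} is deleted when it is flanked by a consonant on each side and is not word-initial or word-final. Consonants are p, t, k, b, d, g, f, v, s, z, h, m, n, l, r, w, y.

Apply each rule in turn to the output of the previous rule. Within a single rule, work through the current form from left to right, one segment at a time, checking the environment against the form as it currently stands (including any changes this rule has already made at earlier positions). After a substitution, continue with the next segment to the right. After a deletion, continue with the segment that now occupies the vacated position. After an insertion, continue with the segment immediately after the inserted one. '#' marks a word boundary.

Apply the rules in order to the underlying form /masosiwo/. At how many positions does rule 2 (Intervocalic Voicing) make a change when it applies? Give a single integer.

(1) Final Vowel Raising: [masosiwo] → [masosiwu]
(2) Intervocalic Voicing: [masosiwu] → [mazoziwu]
(3) Nasal Assimilation: no change — [mazoziwu]
(4) Medial Vowel Deletion: [mazoziwu] → [mazozwu]
Rule 2 changed 2 position(s).

2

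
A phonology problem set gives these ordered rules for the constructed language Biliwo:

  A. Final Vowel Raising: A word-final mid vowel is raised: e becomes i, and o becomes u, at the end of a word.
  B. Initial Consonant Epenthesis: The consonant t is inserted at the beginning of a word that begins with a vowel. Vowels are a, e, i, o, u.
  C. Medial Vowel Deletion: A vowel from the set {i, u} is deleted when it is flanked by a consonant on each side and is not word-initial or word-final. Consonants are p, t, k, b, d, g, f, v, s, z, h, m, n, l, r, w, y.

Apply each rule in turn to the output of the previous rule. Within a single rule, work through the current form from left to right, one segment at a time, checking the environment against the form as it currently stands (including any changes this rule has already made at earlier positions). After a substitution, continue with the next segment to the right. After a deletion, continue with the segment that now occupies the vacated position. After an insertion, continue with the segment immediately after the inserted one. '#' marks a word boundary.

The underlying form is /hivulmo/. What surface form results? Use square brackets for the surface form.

A Final Vowel Raising: [hivulmo] → [hivulmu]
B Initial Consonant Epenthesis: no change — [hivulmu]
C Medial Vowel Deletion: [hivulmu] → [hvlmu]

[hvlmu]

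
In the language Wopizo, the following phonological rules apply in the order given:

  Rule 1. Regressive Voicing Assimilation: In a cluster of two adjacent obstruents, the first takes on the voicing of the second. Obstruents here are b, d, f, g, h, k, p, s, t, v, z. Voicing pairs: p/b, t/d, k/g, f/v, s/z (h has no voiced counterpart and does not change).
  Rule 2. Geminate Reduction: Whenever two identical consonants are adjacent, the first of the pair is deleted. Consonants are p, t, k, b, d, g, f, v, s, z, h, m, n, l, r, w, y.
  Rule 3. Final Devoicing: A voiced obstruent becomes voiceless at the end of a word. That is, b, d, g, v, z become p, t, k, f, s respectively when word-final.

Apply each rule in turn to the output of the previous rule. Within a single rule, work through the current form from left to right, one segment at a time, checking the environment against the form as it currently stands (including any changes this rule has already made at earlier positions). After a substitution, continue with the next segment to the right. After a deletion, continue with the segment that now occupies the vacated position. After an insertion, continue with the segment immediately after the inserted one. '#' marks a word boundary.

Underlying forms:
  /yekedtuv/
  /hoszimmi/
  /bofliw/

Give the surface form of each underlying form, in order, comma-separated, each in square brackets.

[yeketuf], [hozimi], [bofliw]

/yekedtuv/:
  Rule 1 Regressive Voicing Assimilation: [yekedtuv] → [yekettuv]
  Rule 2 Geminate Reduction: [yekettuv] → [yeketuv]
  Rule 3 Final Devoicing: [yeketuv] → [yeketuf]
/hoszimmi/:
  Rule 1 Regressive Voicing Assimilation: [hoszimmi] → [hozzimmi]
  Rule 2 Geminate Reduction: [hozzimmi] → [hozimi]
  Rule 3 Final Devoicing: no change — [hozimi]
/bofliw/:
  Rule 1 Regressive Voicing Assimilation: no change — [bofliw]
  Rule 2 Geminate Reduction: no change — [bofliw]
  Rule 3 Final Devoicing: no change — [bofliw]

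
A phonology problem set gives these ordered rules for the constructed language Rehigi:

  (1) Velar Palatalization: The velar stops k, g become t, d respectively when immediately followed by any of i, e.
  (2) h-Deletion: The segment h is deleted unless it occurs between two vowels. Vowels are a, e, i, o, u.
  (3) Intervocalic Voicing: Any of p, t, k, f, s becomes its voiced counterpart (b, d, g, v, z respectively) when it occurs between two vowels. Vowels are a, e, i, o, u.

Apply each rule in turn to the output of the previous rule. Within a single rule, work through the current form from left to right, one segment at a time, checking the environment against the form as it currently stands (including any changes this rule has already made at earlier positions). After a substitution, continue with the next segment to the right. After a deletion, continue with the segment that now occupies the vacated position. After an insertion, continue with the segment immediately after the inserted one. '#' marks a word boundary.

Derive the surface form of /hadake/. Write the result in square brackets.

(1) Velar Palatalization: [hadake] → [hadate]
(2) h-Deletion: [hadate] → [adate]
(3) Intervocalic Voicing: [adate] → [adade]

[adade]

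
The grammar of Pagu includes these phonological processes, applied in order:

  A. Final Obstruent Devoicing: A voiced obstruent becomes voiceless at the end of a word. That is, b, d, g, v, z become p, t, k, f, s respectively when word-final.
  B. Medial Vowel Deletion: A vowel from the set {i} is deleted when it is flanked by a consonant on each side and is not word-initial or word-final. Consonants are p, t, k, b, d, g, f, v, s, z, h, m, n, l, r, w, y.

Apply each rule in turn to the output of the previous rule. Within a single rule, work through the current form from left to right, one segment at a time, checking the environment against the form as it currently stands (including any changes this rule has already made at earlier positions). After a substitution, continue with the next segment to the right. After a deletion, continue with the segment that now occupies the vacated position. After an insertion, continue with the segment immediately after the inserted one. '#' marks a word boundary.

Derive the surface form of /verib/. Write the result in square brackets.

A Final Obstruent Devoicing: [verib] → [verip]
B Medial Vowel Deletion: [verip] → [verp]

[verp]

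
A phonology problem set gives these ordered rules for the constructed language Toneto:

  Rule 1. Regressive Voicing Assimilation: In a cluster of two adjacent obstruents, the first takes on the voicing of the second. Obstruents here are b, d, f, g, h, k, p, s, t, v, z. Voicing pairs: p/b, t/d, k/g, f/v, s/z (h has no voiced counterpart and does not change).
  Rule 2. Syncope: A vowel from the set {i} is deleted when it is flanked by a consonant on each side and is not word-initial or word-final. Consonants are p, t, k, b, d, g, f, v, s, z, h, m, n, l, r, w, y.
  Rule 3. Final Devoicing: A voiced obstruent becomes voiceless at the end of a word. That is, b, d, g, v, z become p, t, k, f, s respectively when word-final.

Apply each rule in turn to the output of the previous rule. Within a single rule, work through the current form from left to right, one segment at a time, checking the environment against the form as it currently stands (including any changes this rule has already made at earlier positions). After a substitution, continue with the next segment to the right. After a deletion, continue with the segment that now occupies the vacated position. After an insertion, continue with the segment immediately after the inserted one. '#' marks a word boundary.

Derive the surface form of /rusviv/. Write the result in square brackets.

[ruzvf]

Rule 1 Regressive Voicing Assimilation: [rusviv] → [ruzviv]
Rule 2 Syncope: [ruzviv] → [ruzvv]
Rule 3 Final Devoicing: [ruzvv] → [ruzvf]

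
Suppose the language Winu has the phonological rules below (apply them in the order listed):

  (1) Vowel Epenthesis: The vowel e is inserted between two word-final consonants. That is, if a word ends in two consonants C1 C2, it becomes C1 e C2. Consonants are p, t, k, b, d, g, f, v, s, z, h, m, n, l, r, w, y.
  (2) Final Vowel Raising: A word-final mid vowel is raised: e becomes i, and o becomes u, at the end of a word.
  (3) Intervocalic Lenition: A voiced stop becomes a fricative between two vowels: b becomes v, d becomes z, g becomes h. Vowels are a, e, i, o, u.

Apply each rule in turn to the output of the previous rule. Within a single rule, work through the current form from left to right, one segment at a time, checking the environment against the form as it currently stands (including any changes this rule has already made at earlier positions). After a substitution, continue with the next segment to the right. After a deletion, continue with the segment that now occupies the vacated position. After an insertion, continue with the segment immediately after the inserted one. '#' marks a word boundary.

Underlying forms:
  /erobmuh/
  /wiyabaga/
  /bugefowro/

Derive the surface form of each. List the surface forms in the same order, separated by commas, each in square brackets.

/erobmuh/:
  (1) Vowel Epenthesis: no change — [erobmuh]
  (2) Final Vowel Raising: no change — [erobmuh]
  (3) Intervocalic Lenition: no change — [erobmuh]
/wiyabaga/:
  (1) Vowel Epenthesis: no change — [wiyabaga]
  (2) Final Vowel Raising: no change — [wiyabaga]
  (3) Intervocalic Lenition: [wiyabaga] → [wiyavaha]
/bugefowro/:
  (1) Vowel Epenthesis: no change — [bugefowro]
  (2) Final Vowel Raising: [bugefowro] → [bugefowru]
  (3) Intervocalic Lenition: [bugefowru] → [buhefowru]

[erobmuh], [wiyavaha], [buhefowru]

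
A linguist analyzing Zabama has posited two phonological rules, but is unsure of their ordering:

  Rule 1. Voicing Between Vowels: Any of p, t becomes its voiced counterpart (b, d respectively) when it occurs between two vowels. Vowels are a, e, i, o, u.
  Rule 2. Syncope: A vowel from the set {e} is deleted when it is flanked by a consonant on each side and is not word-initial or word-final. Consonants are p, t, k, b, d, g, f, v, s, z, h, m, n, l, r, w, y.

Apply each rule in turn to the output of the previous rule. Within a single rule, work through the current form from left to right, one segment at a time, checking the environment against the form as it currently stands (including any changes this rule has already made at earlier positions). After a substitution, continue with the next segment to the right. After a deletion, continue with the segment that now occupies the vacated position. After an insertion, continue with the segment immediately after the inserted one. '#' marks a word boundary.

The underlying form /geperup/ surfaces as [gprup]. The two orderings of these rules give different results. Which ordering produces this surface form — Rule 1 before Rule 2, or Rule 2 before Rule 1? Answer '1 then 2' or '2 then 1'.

2 then 1

Order 1 then 2:
  1 Voicing Between Vowels: [geperup] → [geberup]
  2 Syncope: [geberup] → [gbrup]
  result: [gbrup]
Order 2 then 1:
  2 Syncope: [geperup] → [gprup]
  1 Voicing Between Vowels: no change — [gprup]
  result: [gprup]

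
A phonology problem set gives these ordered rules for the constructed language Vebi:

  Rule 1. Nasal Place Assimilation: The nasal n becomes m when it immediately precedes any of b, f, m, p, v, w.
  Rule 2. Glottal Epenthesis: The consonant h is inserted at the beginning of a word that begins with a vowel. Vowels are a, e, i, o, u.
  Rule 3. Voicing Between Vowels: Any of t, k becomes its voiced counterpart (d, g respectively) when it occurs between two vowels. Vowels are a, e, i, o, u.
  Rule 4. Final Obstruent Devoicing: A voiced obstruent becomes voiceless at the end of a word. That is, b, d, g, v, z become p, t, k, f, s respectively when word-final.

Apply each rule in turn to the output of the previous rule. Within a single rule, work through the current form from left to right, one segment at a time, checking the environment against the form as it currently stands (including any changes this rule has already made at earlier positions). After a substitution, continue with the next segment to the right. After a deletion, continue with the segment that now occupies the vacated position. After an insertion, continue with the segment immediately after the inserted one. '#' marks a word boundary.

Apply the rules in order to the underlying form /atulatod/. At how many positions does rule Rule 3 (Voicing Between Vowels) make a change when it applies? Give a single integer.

Rule 1 Nasal Place Assimilation: no change — [atulatod]
Rule 2 Glottal Epenthesis: [atulatod] → [hatulatod]
Rule 3 Voicing Between Vowels: [hatulatod] → [haduladod]
Rule 4 Final Obstruent Devoicing: [haduladod] → [haduladot]
Rule Rule 3 changed 2 position(s).

2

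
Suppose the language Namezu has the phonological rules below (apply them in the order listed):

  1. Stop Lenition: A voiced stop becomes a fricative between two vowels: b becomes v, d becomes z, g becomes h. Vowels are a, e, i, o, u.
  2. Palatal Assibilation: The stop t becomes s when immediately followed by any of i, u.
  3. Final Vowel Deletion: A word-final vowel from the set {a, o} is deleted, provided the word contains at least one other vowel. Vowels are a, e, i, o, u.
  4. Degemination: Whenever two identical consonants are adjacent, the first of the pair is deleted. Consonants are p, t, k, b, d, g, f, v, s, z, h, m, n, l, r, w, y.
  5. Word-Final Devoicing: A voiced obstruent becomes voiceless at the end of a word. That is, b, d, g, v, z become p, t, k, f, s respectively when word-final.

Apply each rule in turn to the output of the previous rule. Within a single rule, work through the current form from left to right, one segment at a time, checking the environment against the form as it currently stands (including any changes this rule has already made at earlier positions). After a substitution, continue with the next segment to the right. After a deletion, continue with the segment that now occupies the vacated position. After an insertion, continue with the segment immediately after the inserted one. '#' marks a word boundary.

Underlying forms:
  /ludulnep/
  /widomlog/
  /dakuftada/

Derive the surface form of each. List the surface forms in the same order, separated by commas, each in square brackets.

/ludulnep/:
  1 Stop Lenition: [ludulnep] → [luzulnep]
  2 Palatal Assibilation: no change — [luzulnep]
  3 Final Vowel Deletion: no change — [luzulnep]
  4 Degemination: no change — [luzulnep]
  5 Word-Final Devoicing: no change — [luzulnep]
/widomlog/:
  1 Stop Lenition: [widomlog] → [wizomlog]
  2 Palatal Assibilation: no change — [wizomlog]
  3 Final Vowel Deletion: no change — [wizomlog]
  4 Degemination: no change — [wizomlog]
  5 Word-Final Devoicing: [wizomlog] → [wizomlok]
/dakuftada/:
  1 Stop Lenition: [dakuftada] → [dakuftaza]
  2 Palatal Assibilation: no change — [dakuftaza]
  3 Final Vowel Deletion: [dakuftaza] → [dakuftaz]
  4 Degemination: no change — [dakuftaz]
  5 Word-Final Devoicing: [dakuftaz] → [dakuftas]

[luzulnep], [wizomlok], [dakuftas]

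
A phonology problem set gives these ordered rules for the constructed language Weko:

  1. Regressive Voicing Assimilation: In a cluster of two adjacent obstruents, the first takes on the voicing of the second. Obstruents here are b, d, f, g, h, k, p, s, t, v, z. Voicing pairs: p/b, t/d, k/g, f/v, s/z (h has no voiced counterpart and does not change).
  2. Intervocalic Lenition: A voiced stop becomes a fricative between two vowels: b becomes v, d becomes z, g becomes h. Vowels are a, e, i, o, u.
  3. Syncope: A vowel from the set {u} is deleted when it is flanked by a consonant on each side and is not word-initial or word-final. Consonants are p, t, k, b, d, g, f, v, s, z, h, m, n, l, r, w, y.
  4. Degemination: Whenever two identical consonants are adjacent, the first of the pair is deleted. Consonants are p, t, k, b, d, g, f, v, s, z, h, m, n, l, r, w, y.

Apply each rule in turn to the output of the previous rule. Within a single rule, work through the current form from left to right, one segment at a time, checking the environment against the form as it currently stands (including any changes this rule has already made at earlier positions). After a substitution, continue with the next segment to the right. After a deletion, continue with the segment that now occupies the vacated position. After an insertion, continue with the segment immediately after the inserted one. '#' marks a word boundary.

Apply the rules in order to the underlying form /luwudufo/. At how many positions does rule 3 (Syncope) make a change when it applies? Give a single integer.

3

1 Regressive Voicing Assimilation: no change — [luwudufo]
2 Intervocalic Lenition: [luwudufo] → [luwuzufo]
3 Syncope: [luwuzufo] → [lwzfo]
4 Degemination: no change — [lwzfo]
Rule 3 changed 3 position(s).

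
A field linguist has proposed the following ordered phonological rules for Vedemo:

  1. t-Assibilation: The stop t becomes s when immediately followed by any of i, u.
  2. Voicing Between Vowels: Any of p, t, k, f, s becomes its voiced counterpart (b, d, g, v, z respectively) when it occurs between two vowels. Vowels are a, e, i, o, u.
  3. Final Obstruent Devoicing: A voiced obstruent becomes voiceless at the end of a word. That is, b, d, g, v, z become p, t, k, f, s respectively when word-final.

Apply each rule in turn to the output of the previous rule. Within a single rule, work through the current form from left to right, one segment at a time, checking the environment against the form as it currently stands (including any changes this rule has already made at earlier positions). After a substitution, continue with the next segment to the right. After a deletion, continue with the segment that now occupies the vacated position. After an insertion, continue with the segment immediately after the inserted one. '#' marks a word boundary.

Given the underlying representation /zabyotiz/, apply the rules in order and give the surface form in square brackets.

[zabyozis]

1 t-Assibilation: [zabyotiz] → [zabyosiz]
2 Voicing Between Vowels: [zabyosiz] → [zabyoziz]
3 Final Obstruent Devoicing: [zabyoziz] → [zabyozis]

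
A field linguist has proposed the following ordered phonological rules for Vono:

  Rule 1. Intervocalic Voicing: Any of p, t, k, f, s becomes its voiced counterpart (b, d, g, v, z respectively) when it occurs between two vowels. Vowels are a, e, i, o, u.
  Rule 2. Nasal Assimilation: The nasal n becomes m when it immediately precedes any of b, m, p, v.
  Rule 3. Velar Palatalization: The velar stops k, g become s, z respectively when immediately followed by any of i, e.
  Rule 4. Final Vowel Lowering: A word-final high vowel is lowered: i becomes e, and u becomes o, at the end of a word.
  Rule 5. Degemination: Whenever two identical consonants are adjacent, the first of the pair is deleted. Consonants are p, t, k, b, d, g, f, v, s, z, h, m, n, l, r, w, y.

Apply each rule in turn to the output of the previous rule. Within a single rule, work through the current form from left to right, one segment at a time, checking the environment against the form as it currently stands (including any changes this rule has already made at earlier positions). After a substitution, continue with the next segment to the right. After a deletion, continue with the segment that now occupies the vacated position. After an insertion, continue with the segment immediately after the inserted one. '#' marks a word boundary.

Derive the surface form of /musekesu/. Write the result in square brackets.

Rule 1 Intervocalic Voicing: [musekesu] → [muzegezu]
Rule 2 Nasal Assimilation: no change — [muzegezu]
Rule 3 Velar Palatalization: [muzegezu] → [muzezezu]
Rule 4 Final Vowel Lowering: [muzezezu] → [muzezezo]
Rule 5 Degemination: no change — [muzezezo]

[muzezezo]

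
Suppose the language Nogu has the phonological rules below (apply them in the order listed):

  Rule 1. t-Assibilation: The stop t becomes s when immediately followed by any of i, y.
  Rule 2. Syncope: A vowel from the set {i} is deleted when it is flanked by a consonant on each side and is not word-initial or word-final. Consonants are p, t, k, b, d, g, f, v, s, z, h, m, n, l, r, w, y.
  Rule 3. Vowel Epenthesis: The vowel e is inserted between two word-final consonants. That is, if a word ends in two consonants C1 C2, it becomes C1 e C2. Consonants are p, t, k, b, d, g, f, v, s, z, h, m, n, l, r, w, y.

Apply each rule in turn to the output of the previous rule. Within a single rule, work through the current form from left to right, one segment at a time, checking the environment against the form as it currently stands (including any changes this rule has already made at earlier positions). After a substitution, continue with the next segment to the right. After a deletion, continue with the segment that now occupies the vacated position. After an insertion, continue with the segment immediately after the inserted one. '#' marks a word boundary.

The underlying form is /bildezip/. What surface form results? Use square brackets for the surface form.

Rule 1 t-Assibilation: no change — [bildezip]
Rule 2 Syncope: [bildezip] → [bldezp]
Rule 3 Vowel Epenthesis: [bldezp] → [bldezep]

[bldezep]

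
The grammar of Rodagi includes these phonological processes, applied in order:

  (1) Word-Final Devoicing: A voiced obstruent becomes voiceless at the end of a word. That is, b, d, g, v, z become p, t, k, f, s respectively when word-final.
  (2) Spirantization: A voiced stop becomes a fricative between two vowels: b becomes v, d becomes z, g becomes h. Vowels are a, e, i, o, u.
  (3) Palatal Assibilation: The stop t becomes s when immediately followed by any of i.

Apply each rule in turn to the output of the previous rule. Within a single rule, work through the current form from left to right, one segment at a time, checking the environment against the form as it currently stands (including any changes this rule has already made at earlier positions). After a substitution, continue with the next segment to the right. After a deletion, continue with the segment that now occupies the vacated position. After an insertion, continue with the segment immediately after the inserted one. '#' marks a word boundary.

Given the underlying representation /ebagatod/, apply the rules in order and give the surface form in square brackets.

(1) Word-Final Devoicing: [ebagatod] → [ebagatot]
(2) Spirantization: [ebagatot] → [evahatot]
(3) Palatal Assibilation: no change — [evahatot]

[evahatot]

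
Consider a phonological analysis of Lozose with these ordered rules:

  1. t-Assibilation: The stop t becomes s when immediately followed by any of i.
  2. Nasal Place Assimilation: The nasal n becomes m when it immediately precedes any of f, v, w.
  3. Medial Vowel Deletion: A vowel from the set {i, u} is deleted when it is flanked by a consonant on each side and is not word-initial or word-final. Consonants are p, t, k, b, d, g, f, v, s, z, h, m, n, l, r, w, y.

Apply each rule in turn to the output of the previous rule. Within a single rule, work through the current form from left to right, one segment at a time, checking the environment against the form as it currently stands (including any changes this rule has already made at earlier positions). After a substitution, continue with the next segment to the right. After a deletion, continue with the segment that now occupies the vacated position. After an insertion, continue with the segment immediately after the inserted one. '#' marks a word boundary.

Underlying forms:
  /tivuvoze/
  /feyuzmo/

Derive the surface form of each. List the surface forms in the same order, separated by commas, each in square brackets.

[svvoze], [feyzmo]

/tivuvoze/:
  1 t-Assibilation: [tivuvoze] → [sivuvoze]
  2 Nasal Place Assimilation: no change — [sivuvoze]
  3 Medial Vowel Deletion: [sivuvoze] → [svvoze]
/feyuzmo/:
  1 t-Assibilation: no change — [feyuzmo]
  2 Nasal Place Assimilation: no change — [feyuzmo]
  3 Medial Vowel Deletion: [feyuzmo] → [feyzmo]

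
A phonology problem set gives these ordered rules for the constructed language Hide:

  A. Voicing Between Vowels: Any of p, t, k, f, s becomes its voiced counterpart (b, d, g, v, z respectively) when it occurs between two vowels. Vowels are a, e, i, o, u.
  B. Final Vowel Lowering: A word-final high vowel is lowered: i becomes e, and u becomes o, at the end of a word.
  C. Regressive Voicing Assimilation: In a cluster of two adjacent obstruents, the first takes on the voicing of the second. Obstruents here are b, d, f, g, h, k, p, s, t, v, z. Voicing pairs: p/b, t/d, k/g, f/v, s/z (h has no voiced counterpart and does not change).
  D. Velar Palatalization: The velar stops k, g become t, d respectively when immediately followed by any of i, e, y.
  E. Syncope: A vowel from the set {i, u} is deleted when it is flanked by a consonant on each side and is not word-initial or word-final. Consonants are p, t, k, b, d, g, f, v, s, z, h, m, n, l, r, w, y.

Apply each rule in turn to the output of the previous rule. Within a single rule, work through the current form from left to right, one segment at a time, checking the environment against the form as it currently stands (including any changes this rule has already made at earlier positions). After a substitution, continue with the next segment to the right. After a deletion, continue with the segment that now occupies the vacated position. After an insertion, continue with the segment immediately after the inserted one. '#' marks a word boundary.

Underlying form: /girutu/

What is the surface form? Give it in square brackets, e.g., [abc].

[drdo]

A Voicing Between Vowels: [girutu] → [girudu]
B Final Vowel Lowering: [girudu] → [girudo]
C Regressive Voicing Assimilation: no change — [girudo]
D Velar Palatalization: [girudo] → [dirudo]
E Syncope: [dirudo] → [drdo]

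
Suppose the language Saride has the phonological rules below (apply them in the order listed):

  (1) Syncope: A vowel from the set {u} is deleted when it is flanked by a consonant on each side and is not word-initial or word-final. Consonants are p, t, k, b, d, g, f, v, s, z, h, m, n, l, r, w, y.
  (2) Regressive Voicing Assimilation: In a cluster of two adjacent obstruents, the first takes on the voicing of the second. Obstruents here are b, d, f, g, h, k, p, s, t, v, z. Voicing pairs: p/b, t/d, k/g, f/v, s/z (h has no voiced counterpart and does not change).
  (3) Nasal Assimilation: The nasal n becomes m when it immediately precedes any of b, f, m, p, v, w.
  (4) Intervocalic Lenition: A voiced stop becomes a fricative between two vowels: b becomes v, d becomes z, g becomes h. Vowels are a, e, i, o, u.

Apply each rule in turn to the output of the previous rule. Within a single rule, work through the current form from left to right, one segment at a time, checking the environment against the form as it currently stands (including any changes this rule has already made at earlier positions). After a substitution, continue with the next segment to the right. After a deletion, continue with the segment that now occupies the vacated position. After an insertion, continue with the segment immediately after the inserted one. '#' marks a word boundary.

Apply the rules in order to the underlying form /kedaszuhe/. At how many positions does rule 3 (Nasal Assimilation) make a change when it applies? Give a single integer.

(1) Syncope: [kedaszuhe] → [kedaszhe]
(2) Regressive Voicing Assimilation: [kedaszhe] → [kedazshe]
(3) Nasal Assimilation: no change — [kedazshe]
(4) Intervocalic Lenition: [kedazshe] → [kezazshe]
Rule 3 changed 0 position(s).

0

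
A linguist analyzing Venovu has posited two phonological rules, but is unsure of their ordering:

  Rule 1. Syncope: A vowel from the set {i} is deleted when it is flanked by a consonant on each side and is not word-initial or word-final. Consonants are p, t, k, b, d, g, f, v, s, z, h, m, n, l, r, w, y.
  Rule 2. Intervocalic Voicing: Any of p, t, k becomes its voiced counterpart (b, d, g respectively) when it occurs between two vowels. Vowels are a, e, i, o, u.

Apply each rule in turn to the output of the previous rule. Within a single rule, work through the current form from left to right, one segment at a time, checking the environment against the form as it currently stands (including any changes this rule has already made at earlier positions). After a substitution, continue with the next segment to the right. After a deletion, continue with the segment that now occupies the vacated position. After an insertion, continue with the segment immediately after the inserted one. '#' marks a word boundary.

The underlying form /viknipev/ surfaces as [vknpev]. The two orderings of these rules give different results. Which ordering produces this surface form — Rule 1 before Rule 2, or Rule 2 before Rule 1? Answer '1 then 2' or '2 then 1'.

1 then 2

Order 1 then 2:
  1 Syncope: [viknipev] → [vknpev]
  2 Intervocalic Voicing: no change — [vknpev]
  result: [vknpev]
Order 2 then 1:
  2 Intervocalic Voicing: [viknipev] → [viknibev]
  1 Syncope: [viknibev] → [vknbev]
  result: [vknbev]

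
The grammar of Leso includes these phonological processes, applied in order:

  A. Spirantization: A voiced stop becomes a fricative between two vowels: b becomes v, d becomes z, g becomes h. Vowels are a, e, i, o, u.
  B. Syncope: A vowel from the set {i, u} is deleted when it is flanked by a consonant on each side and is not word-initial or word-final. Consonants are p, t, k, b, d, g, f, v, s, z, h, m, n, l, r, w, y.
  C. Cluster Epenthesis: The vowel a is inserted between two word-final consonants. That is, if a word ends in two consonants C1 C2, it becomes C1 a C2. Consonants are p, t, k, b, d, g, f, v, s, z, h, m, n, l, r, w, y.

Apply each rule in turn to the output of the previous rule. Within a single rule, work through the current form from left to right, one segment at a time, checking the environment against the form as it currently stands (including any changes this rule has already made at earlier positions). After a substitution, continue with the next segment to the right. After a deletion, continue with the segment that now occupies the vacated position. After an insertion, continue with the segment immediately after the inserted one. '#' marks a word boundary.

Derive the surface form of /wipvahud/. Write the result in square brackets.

[wpvahad]

A Spirantization: no change — [wipvahud]
B Syncope: [wipvahud] → [wpvahd]
C Cluster Epenthesis: [wpvahd] → [wpvahad]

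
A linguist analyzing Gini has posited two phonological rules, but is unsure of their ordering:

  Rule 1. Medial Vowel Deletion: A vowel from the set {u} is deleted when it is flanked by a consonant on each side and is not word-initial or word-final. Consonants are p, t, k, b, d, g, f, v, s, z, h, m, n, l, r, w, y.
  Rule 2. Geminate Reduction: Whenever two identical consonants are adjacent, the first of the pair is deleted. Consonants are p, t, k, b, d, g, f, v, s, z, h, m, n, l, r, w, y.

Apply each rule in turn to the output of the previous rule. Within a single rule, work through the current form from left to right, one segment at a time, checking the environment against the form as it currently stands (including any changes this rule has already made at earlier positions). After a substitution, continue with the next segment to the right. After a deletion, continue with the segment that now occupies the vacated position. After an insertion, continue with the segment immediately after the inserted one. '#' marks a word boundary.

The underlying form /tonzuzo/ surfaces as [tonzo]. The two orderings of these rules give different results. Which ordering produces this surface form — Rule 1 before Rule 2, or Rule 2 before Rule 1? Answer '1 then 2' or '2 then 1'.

1 then 2

Order 1 then 2:
  1 Medial Vowel Deletion: [tonzuzo] → [tonzzo]
  2 Geminate Reduction: [tonzzo] → [tonzo]
  result: [tonzo]
Order 2 then 1:
  2 Geminate Reduction: no change — [tonzuzo]
  1 Medial Vowel Deletion: [tonzuzo] → [tonzzo]
  result: [tonzzo]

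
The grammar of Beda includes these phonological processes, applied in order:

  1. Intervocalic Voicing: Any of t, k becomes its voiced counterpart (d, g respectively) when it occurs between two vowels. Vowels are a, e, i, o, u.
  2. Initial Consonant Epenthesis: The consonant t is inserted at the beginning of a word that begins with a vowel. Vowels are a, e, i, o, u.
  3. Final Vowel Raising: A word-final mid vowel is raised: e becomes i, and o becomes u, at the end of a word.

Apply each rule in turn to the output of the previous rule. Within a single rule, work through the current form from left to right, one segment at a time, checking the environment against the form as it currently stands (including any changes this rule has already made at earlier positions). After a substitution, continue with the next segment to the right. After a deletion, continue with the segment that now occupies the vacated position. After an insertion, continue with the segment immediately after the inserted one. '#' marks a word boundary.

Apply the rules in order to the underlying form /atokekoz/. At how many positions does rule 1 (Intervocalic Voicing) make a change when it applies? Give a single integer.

1 Intervocalic Voicing: [atokekoz] → [adogegoz]
2 Initial Consonant Epenthesis: [adogegoz] → [tadogegoz]
3 Final Vowel Raising: no change — [tadogegoz]
Rule 1 changed 3 position(s).

3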